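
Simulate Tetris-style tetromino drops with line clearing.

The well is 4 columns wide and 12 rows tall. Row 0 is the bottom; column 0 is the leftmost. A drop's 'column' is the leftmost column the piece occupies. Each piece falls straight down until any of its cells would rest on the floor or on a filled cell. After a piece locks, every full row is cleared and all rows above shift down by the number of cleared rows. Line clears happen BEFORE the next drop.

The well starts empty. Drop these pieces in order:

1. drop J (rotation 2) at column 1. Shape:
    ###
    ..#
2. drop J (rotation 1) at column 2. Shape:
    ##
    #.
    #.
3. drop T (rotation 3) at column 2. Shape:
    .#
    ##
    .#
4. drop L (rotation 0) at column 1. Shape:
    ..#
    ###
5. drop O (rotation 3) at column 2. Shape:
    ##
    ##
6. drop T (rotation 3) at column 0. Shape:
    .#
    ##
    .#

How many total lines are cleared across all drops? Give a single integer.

Answer: 1

Derivation:
Drop 1: J rot2 at col 1 lands with bottom-row=0; cleared 0 line(s) (total 0); column heights now [0 2 2 2], max=2
Drop 2: J rot1 at col 2 lands with bottom-row=2; cleared 0 line(s) (total 0); column heights now [0 2 5 5], max=5
Drop 3: T rot3 at col 2 lands with bottom-row=5; cleared 0 line(s) (total 0); column heights now [0 2 7 8], max=8
Drop 4: L rot0 at col 1 lands with bottom-row=8; cleared 0 line(s) (total 0); column heights now [0 9 9 10], max=10
Drop 5: O rot3 at col 2 lands with bottom-row=10; cleared 0 line(s) (total 0); column heights now [0 9 12 12], max=12
Drop 6: T rot3 at col 0 lands with bottom-row=9; cleared 1 line(s) (total 1); column heights now [0 11 11 11], max=11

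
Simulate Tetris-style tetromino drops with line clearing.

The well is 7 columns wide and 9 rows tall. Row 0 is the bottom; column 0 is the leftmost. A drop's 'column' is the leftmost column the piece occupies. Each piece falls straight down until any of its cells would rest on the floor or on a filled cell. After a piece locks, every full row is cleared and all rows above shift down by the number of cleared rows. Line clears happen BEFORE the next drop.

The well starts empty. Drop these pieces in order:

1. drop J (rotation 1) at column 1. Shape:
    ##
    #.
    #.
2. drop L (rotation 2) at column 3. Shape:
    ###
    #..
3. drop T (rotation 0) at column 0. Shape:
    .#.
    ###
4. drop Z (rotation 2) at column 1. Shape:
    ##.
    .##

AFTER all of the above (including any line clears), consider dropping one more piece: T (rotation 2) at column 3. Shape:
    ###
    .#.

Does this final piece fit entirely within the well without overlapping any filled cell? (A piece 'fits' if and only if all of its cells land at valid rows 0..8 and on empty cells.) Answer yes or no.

Drop 1: J rot1 at col 1 lands with bottom-row=0; cleared 0 line(s) (total 0); column heights now [0 3 3 0 0 0 0], max=3
Drop 2: L rot2 at col 3 lands with bottom-row=0; cleared 0 line(s) (total 0); column heights now [0 3 3 2 2 2 0], max=3
Drop 3: T rot0 at col 0 lands with bottom-row=3; cleared 0 line(s) (total 0); column heights now [4 5 4 2 2 2 0], max=5
Drop 4: Z rot2 at col 1 lands with bottom-row=4; cleared 0 line(s) (total 0); column heights now [4 6 6 5 2 2 0], max=6
Test piece T rot2 at col 3 (width 3): heights before test = [4 6 6 5 2 2 0]; fits = True

Answer: yes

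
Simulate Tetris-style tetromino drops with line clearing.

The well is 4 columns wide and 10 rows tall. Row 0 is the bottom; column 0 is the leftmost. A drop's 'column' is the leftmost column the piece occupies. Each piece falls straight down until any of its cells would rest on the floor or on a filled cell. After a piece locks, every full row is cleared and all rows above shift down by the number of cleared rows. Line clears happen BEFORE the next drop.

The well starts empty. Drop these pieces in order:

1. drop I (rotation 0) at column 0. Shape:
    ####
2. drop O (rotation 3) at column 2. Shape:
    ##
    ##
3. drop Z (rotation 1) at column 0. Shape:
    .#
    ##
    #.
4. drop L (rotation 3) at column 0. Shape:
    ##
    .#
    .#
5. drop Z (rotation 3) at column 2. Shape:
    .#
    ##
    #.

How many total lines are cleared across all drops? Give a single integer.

Drop 1: I rot0 at col 0 lands with bottom-row=0; cleared 1 line(s) (total 1); column heights now [0 0 0 0], max=0
Drop 2: O rot3 at col 2 lands with bottom-row=0; cleared 0 line(s) (total 1); column heights now [0 0 2 2], max=2
Drop 3: Z rot1 at col 0 lands with bottom-row=0; cleared 1 line(s) (total 2); column heights now [1 2 1 1], max=2
Drop 4: L rot3 at col 0 lands with bottom-row=2; cleared 0 line(s) (total 2); column heights now [5 5 1 1], max=5
Drop 5: Z rot3 at col 2 lands with bottom-row=1; cleared 0 line(s) (total 2); column heights now [5 5 3 4], max=5

Answer: 2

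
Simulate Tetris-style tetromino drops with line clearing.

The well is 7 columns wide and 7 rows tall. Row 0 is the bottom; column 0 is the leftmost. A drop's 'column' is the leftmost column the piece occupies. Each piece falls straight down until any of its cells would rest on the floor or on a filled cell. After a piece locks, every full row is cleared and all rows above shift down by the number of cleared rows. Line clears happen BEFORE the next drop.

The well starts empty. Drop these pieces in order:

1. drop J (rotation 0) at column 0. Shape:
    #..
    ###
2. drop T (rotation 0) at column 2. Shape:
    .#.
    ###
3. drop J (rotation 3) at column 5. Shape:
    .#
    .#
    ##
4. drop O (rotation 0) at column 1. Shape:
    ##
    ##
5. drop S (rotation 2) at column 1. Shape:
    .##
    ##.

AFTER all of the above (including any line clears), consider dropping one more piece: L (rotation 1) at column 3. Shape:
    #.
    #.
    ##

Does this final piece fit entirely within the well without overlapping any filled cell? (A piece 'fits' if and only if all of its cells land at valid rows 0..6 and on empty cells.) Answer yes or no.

Drop 1: J rot0 at col 0 lands with bottom-row=0; cleared 0 line(s) (total 0); column heights now [2 1 1 0 0 0 0], max=2
Drop 2: T rot0 at col 2 lands with bottom-row=1; cleared 0 line(s) (total 0); column heights now [2 1 2 3 2 0 0], max=3
Drop 3: J rot3 at col 5 lands with bottom-row=0; cleared 0 line(s) (total 0); column heights now [2 1 2 3 2 1 3], max=3
Drop 4: O rot0 at col 1 lands with bottom-row=2; cleared 0 line(s) (total 0); column heights now [2 4 4 3 2 1 3], max=4
Drop 5: S rot2 at col 1 lands with bottom-row=4; cleared 0 line(s) (total 0); column heights now [2 5 6 6 2 1 3], max=6
Test piece L rot1 at col 3 (width 2): heights before test = [2 5 6 6 2 1 3]; fits = False

Answer: no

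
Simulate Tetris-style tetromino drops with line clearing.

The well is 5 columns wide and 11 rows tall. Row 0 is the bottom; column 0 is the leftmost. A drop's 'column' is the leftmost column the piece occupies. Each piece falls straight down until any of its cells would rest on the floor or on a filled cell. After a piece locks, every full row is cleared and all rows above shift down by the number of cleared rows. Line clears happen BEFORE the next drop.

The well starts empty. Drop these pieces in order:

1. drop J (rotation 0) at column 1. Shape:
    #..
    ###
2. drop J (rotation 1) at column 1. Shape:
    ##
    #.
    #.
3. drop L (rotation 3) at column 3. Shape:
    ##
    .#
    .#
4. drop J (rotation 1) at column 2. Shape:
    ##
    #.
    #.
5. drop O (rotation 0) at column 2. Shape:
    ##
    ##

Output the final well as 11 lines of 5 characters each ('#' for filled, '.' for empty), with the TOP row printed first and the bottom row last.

Drop 1: J rot0 at col 1 lands with bottom-row=0; cleared 0 line(s) (total 0); column heights now [0 2 1 1 0], max=2
Drop 2: J rot1 at col 1 lands with bottom-row=2; cleared 0 line(s) (total 0); column heights now [0 5 5 1 0], max=5
Drop 3: L rot3 at col 3 lands with bottom-row=0; cleared 0 line(s) (total 0); column heights now [0 5 5 3 3], max=5
Drop 4: J rot1 at col 2 lands with bottom-row=5; cleared 0 line(s) (total 0); column heights now [0 5 8 8 3], max=8
Drop 5: O rot0 at col 2 lands with bottom-row=8; cleared 0 line(s) (total 0); column heights now [0 5 10 10 3], max=10

Answer: .....
..##.
..##.
..##.
..#..
..#..
.##..
.#...
.#.##
.#..#
.####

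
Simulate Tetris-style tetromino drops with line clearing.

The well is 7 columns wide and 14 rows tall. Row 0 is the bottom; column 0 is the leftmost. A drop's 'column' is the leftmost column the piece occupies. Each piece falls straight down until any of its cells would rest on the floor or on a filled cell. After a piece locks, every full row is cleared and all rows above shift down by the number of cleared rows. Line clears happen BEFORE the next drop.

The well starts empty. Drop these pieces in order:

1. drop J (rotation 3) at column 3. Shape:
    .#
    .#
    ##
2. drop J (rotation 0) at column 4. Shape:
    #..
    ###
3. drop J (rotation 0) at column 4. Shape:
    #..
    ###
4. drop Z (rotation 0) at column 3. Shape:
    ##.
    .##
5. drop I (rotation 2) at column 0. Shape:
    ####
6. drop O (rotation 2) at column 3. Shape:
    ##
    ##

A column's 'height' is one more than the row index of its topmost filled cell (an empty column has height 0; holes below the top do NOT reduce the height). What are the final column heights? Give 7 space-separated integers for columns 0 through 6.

Answer: 10 10 10 12 12 8 6

Derivation:
Drop 1: J rot3 at col 3 lands with bottom-row=0; cleared 0 line(s) (total 0); column heights now [0 0 0 1 3 0 0], max=3
Drop 2: J rot0 at col 4 lands with bottom-row=3; cleared 0 line(s) (total 0); column heights now [0 0 0 1 5 4 4], max=5
Drop 3: J rot0 at col 4 lands with bottom-row=5; cleared 0 line(s) (total 0); column heights now [0 0 0 1 7 6 6], max=7
Drop 4: Z rot0 at col 3 lands with bottom-row=7; cleared 0 line(s) (total 0); column heights now [0 0 0 9 9 8 6], max=9
Drop 5: I rot2 at col 0 lands with bottom-row=9; cleared 0 line(s) (total 0); column heights now [10 10 10 10 9 8 6], max=10
Drop 6: O rot2 at col 3 lands with bottom-row=10; cleared 0 line(s) (total 0); column heights now [10 10 10 12 12 8 6], max=12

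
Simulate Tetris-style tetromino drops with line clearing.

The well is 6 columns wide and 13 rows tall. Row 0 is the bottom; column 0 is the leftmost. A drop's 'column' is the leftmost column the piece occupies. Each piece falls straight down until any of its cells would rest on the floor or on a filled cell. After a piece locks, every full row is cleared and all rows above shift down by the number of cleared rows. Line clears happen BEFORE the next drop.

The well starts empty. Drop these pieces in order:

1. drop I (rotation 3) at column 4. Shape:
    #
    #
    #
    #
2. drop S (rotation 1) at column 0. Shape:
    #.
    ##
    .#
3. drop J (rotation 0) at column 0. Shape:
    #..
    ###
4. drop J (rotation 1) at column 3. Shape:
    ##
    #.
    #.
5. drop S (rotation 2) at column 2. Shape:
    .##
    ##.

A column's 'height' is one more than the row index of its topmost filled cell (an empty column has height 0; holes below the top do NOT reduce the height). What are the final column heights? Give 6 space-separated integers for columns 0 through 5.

Drop 1: I rot3 at col 4 lands with bottom-row=0; cleared 0 line(s) (total 0); column heights now [0 0 0 0 4 0], max=4
Drop 2: S rot1 at col 0 lands with bottom-row=0; cleared 0 line(s) (total 0); column heights now [3 2 0 0 4 0], max=4
Drop 3: J rot0 at col 0 lands with bottom-row=3; cleared 0 line(s) (total 0); column heights now [5 4 4 0 4 0], max=5
Drop 4: J rot1 at col 3 lands with bottom-row=2; cleared 0 line(s) (total 0); column heights now [5 4 4 5 5 0], max=5
Drop 5: S rot2 at col 2 lands with bottom-row=5; cleared 0 line(s) (total 0); column heights now [5 4 6 7 7 0], max=7

Answer: 5 4 6 7 7 0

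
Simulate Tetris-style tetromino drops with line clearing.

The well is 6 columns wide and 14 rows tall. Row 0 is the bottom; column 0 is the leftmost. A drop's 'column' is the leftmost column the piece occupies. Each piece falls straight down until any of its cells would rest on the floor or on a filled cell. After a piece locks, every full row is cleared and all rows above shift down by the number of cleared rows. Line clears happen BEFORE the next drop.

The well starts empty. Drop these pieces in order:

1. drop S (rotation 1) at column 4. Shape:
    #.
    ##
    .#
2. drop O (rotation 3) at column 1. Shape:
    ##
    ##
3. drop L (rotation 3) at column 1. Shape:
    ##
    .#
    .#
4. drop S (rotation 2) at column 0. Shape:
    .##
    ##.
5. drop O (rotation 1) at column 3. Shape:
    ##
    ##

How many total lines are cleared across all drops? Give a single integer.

Drop 1: S rot1 at col 4 lands with bottom-row=0; cleared 0 line(s) (total 0); column heights now [0 0 0 0 3 2], max=3
Drop 2: O rot3 at col 1 lands with bottom-row=0; cleared 0 line(s) (total 0); column heights now [0 2 2 0 3 2], max=3
Drop 3: L rot3 at col 1 lands with bottom-row=2; cleared 0 line(s) (total 0); column heights now [0 5 5 0 3 2], max=5
Drop 4: S rot2 at col 0 lands with bottom-row=5; cleared 0 line(s) (total 0); column heights now [6 7 7 0 3 2], max=7
Drop 5: O rot1 at col 3 lands with bottom-row=3; cleared 0 line(s) (total 0); column heights now [6 7 7 5 5 2], max=7

Answer: 0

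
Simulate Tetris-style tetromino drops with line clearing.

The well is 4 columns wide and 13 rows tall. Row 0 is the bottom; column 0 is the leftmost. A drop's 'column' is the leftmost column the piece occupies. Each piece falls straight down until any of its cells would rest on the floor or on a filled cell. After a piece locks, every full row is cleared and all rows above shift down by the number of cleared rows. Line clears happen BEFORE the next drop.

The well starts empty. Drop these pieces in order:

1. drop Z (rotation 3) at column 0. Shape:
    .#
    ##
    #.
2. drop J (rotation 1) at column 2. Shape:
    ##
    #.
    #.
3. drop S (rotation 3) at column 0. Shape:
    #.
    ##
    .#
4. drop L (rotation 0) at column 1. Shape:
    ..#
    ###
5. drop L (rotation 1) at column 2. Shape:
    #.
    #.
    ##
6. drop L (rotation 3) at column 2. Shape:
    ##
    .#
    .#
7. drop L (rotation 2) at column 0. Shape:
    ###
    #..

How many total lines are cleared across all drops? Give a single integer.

Drop 1: Z rot3 at col 0 lands with bottom-row=0; cleared 0 line(s) (total 0); column heights now [2 3 0 0], max=3
Drop 2: J rot1 at col 2 lands with bottom-row=0; cleared 0 line(s) (total 0); column heights now [2 3 3 3], max=3
Drop 3: S rot3 at col 0 lands with bottom-row=3; cleared 0 line(s) (total 0); column heights now [6 5 3 3], max=6
Drop 4: L rot0 at col 1 lands with bottom-row=5; cleared 1 line(s) (total 1); column heights now [5 5 3 6], max=6
Drop 5: L rot1 at col 2 lands with bottom-row=6; cleared 0 line(s) (total 1); column heights now [5 5 9 7], max=9
Drop 6: L rot3 at col 2 lands with bottom-row=7; cleared 0 line(s) (total 1); column heights now [5 5 10 10], max=10
Drop 7: L rot2 at col 0 lands with bottom-row=9; cleared 0 line(s) (total 1); column heights now [11 11 11 10], max=11

Answer: 1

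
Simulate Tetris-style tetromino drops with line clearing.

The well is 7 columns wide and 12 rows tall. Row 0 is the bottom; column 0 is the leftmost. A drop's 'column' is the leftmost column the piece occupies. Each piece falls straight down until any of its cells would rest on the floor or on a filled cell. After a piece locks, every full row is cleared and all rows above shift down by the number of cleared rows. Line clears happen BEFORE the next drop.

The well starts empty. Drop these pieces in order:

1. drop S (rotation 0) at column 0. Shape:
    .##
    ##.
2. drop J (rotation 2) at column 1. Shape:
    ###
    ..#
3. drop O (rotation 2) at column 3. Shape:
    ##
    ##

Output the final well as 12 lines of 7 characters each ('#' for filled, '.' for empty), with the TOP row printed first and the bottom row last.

Answer: .......
.......
.......
.......
.......
.......
.......
...##..
...##..
.###...
.###...
##.....

Derivation:
Drop 1: S rot0 at col 0 lands with bottom-row=0; cleared 0 line(s) (total 0); column heights now [1 2 2 0 0 0 0], max=2
Drop 2: J rot2 at col 1 lands with bottom-row=1; cleared 0 line(s) (total 0); column heights now [1 3 3 3 0 0 0], max=3
Drop 3: O rot2 at col 3 lands with bottom-row=3; cleared 0 line(s) (total 0); column heights now [1 3 3 5 5 0 0], max=5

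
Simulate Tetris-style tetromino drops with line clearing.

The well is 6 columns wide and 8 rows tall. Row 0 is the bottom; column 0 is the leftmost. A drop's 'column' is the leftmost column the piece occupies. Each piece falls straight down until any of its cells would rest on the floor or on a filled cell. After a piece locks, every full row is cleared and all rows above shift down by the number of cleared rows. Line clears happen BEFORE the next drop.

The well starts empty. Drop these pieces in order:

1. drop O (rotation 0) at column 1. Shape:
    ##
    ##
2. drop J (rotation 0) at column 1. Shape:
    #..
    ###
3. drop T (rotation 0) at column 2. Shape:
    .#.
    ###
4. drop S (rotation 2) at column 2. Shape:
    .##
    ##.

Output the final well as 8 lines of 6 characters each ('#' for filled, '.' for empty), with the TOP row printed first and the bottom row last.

Answer: ......
...##.
..##..
...#..
.####.
.###..
.##...
.##...

Derivation:
Drop 1: O rot0 at col 1 lands with bottom-row=0; cleared 0 line(s) (total 0); column heights now [0 2 2 0 0 0], max=2
Drop 2: J rot0 at col 1 lands with bottom-row=2; cleared 0 line(s) (total 0); column heights now [0 4 3 3 0 0], max=4
Drop 3: T rot0 at col 2 lands with bottom-row=3; cleared 0 line(s) (total 0); column heights now [0 4 4 5 4 0], max=5
Drop 4: S rot2 at col 2 lands with bottom-row=5; cleared 0 line(s) (total 0); column heights now [0 4 6 7 7 0], max=7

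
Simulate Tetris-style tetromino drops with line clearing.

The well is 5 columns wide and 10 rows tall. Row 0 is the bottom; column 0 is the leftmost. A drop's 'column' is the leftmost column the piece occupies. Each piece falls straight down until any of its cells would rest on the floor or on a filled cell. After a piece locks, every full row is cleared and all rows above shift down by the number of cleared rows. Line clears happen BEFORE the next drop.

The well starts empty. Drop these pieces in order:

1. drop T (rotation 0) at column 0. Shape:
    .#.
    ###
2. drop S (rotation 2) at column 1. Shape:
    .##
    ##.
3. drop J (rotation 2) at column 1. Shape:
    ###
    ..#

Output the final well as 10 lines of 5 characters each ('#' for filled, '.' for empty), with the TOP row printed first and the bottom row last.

Drop 1: T rot0 at col 0 lands with bottom-row=0; cleared 0 line(s) (total 0); column heights now [1 2 1 0 0], max=2
Drop 2: S rot2 at col 1 lands with bottom-row=2; cleared 0 line(s) (total 0); column heights now [1 3 4 4 0], max=4
Drop 3: J rot2 at col 1 lands with bottom-row=4; cleared 0 line(s) (total 0); column heights now [1 6 6 6 0], max=6

Answer: .....
.....
.....
.....
.###.
...#.
..##.
.##..
.#...
###..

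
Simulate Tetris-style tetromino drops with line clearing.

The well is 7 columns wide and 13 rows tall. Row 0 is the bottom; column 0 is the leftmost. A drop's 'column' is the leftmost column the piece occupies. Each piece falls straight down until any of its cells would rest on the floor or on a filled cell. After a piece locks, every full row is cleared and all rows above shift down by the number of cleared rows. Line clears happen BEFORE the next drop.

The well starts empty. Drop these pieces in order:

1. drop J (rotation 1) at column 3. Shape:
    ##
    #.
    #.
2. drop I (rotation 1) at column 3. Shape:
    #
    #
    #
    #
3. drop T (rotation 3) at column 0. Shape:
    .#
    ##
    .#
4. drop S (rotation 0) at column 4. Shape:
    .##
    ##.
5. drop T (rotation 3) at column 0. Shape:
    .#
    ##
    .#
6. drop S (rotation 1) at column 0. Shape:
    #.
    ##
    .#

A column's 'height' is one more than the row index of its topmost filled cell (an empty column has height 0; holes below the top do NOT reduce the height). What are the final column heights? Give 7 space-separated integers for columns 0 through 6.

Drop 1: J rot1 at col 3 lands with bottom-row=0; cleared 0 line(s) (total 0); column heights now [0 0 0 3 3 0 0], max=3
Drop 2: I rot1 at col 3 lands with bottom-row=3; cleared 0 line(s) (total 0); column heights now [0 0 0 7 3 0 0], max=7
Drop 3: T rot3 at col 0 lands with bottom-row=0; cleared 0 line(s) (total 0); column heights now [2 3 0 7 3 0 0], max=7
Drop 4: S rot0 at col 4 lands with bottom-row=3; cleared 0 line(s) (total 0); column heights now [2 3 0 7 4 5 5], max=7
Drop 5: T rot3 at col 0 lands with bottom-row=3; cleared 0 line(s) (total 0); column heights now [5 6 0 7 4 5 5], max=7
Drop 6: S rot1 at col 0 lands with bottom-row=6; cleared 0 line(s) (total 0); column heights now [9 8 0 7 4 5 5], max=9

Answer: 9 8 0 7 4 5 5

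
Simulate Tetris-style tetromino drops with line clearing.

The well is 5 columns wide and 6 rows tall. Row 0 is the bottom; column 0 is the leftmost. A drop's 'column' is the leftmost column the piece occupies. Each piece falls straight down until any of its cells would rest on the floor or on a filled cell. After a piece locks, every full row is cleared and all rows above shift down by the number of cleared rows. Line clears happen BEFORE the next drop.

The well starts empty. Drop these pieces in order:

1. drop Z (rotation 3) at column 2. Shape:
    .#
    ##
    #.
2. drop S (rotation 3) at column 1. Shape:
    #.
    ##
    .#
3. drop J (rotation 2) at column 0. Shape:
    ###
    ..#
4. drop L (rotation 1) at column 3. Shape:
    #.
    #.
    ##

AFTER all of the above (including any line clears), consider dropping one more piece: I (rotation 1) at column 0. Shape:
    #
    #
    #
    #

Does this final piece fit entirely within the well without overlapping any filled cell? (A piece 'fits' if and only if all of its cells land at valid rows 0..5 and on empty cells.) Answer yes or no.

Drop 1: Z rot3 at col 2 lands with bottom-row=0; cleared 0 line(s) (total 0); column heights now [0 0 2 3 0], max=3
Drop 2: S rot3 at col 1 lands with bottom-row=2; cleared 0 line(s) (total 0); column heights now [0 5 4 3 0], max=5
Drop 3: J rot2 at col 0 lands with bottom-row=4; cleared 0 line(s) (total 0); column heights now [6 6 6 3 0], max=6
Drop 4: L rot1 at col 3 lands with bottom-row=3; cleared 0 line(s) (total 0); column heights now [6 6 6 6 4], max=6
Test piece I rot1 at col 0 (width 1): heights before test = [6 6 6 6 4]; fits = False

Answer: no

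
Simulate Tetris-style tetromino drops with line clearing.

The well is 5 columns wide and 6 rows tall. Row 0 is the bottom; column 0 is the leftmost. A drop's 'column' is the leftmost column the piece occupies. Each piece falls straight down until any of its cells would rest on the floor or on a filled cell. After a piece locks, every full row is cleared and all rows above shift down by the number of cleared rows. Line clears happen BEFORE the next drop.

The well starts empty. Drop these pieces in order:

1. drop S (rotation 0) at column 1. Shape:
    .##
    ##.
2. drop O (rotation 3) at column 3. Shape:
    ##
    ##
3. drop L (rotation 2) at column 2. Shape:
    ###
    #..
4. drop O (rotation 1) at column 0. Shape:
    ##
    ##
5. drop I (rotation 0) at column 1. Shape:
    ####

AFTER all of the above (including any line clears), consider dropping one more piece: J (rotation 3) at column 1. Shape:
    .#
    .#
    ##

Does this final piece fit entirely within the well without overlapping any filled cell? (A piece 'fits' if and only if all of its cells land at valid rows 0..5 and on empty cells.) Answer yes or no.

Answer: no

Derivation:
Drop 1: S rot0 at col 1 lands with bottom-row=0; cleared 0 line(s) (total 0); column heights now [0 1 2 2 0], max=2
Drop 2: O rot3 at col 3 lands with bottom-row=2; cleared 0 line(s) (total 0); column heights now [0 1 2 4 4], max=4
Drop 3: L rot2 at col 2 lands with bottom-row=3; cleared 0 line(s) (total 0); column heights now [0 1 5 5 5], max=5
Drop 4: O rot1 at col 0 lands with bottom-row=1; cleared 0 line(s) (total 0); column heights now [3 3 5 5 5], max=5
Drop 5: I rot0 at col 1 lands with bottom-row=5; cleared 0 line(s) (total 0); column heights now [3 6 6 6 6], max=6
Test piece J rot3 at col 1 (width 2): heights before test = [3 6 6 6 6]; fits = False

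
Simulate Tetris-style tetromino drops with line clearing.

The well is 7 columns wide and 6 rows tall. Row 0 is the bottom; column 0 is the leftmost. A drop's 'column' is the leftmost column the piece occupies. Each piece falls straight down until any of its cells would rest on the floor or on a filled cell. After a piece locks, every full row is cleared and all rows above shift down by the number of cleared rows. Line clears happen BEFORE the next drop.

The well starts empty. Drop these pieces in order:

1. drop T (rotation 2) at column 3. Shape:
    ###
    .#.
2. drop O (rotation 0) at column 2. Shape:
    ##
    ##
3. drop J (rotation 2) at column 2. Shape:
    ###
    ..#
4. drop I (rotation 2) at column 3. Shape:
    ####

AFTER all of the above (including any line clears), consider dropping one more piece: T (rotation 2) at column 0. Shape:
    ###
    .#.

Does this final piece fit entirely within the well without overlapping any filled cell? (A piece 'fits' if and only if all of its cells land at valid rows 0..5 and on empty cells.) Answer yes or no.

Answer: yes

Derivation:
Drop 1: T rot2 at col 3 lands with bottom-row=0; cleared 0 line(s) (total 0); column heights now [0 0 0 2 2 2 0], max=2
Drop 2: O rot0 at col 2 lands with bottom-row=2; cleared 0 line(s) (total 0); column heights now [0 0 4 4 2 2 0], max=4
Drop 3: J rot2 at col 2 lands with bottom-row=3; cleared 0 line(s) (total 0); column heights now [0 0 5 5 5 2 0], max=5
Drop 4: I rot2 at col 3 lands with bottom-row=5; cleared 0 line(s) (total 0); column heights now [0 0 5 6 6 6 6], max=6
Test piece T rot2 at col 0 (width 3): heights before test = [0 0 5 6 6 6 6]; fits = True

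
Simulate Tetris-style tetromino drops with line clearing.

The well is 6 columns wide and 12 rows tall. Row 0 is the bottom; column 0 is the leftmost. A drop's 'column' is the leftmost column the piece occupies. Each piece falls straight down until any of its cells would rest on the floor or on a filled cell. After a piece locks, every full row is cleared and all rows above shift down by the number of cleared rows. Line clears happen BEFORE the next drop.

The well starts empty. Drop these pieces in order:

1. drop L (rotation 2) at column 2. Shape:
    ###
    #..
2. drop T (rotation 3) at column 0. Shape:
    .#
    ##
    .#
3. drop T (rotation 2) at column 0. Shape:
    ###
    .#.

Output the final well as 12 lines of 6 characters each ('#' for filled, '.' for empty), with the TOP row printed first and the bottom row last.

Answer: ......
......
......
......
......
......
......
###...
.#....
.#....
#####.
.##...

Derivation:
Drop 1: L rot2 at col 2 lands with bottom-row=0; cleared 0 line(s) (total 0); column heights now [0 0 2 2 2 0], max=2
Drop 2: T rot3 at col 0 lands with bottom-row=0; cleared 0 line(s) (total 0); column heights now [2 3 2 2 2 0], max=3
Drop 3: T rot2 at col 0 lands with bottom-row=3; cleared 0 line(s) (total 0); column heights now [5 5 5 2 2 0], max=5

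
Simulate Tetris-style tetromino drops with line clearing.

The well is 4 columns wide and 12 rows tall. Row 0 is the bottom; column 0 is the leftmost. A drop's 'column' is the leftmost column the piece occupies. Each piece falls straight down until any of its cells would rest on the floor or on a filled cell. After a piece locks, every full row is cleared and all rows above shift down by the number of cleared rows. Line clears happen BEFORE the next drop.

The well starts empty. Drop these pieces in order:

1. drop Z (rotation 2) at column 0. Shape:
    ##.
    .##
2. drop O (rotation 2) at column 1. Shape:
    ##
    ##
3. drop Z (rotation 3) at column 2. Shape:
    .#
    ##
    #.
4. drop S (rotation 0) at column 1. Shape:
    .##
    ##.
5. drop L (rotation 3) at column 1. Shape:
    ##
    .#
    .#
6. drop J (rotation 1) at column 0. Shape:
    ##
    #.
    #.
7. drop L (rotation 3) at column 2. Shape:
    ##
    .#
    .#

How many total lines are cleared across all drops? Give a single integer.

Answer: 2

Derivation:
Drop 1: Z rot2 at col 0 lands with bottom-row=0; cleared 0 line(s) (total 0); column heights now [2 2 1 0], max=2
Drop 2: O rot2 at col 1 lands with bottom-row=2; cleared 0 line(s) (total 0); column heights now [2 4 4 0], max=4
Drop 3: Z rot3 at col 2 lands with bottom-row=4; cleared 0 line(s) (total 0); column heights now [2 4 6 7], max=7
Drop 4: S rot0 at col 1 lands with bottom-row=6; cleared 0 line(s) (total 0); column heights now [2 7 8 8], max=8
Drop 5: L rot3 at col 1 lands with bottom-row=8; cleared 0 line(s) (total 0); column heights now [2 11 11 8], max=11
Drop 6: J rot1 at col 0 lands with bottom-row=9; cleared 0 line(s) (total 0); column heights now [12 12 11 8], max=12
Drop 7: L rot3 at col 2 lands with bottom-row=9; cleared 2 line(s) (total 2); column heights now [10 7 10 10], max=10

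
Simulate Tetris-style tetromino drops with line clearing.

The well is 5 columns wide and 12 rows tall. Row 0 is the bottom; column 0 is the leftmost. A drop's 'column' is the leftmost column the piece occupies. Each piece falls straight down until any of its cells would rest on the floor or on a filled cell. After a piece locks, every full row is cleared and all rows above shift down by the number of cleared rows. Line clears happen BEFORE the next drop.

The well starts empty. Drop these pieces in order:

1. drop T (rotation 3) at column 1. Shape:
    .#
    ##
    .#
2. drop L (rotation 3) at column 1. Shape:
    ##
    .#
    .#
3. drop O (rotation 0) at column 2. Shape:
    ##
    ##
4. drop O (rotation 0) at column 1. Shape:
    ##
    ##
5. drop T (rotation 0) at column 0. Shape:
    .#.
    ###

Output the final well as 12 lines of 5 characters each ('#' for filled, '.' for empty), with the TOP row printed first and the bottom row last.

Answer: .#...
###..
.##..
.##..
..##.
..##.
.##..
..#..
..#..
..#..
.##..
..#..

Derivation:
Drop 1: T rot3 at col 1 lands with bottom-row=0; cleared 0 line(s) (total 0); column heights now [0 2 3 0 0], max=3
Drop 2: L rot3 at col 1 lands with bottom-row=3; cleared 0 line(s) (total 0); column heights now [0 6 6 0 0], max=6
Drop 3: O rot0 at col 2 lands with bottom-row=6; cleared 0 line(s) (total 0); column heights now [0 6 8 8 0], max=8
Drop 4: O rot0 at col 1 lands with bottom-row=8; cleared 0 line(s) (total 0); column heights now [0 10 10 8 0], max=10
Drop 5: T rot0 at col 0 lands with bottom-row=10; cleared 0 line(s) (total 0); column heights now [11 12 11 8 0], max=12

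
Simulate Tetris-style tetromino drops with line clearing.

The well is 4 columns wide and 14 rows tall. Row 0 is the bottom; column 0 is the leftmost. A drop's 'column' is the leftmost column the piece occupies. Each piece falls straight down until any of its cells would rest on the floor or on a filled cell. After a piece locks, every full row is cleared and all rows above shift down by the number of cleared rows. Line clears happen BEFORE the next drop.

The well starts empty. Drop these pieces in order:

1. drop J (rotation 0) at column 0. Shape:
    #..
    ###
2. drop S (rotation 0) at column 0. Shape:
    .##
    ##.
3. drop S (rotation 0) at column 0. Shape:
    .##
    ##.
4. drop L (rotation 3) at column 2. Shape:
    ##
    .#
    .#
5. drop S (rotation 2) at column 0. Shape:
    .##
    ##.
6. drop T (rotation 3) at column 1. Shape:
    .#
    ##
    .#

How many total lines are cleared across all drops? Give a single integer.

Answer: 1

Derivation:
Drop 1: J rot0 at col 0 lands with bottom-row=0; cleared 0 line(s) (total 0); column heights now [2 1 1 0], max=2
Drop 2: S rot0 at col 0 lands with bottom-row=2; cleared 0 line(s) (total 0); column heights now [3 4 4 0], max=4
Drop 3: S rot0 at col 0 lands with bottom-row=4; cleared 0 line(s) (total 0); column heights now [5 6 6 0], max=6
Drop 4: L rot3 at col 2 lands with bottom-row=4; cleared 0 line(s) (total 0); column heights now [5 6 7 7], max=7
Drop 5: S rot2 at col 0 lands with bottom-row=6; cleared 1 line(s) (total 1); column heights now [5 7 7 6], max=7
Drop 6: T rot3 at col 1 lands with bottom-row=7; cleared 0 line(s) (total 1); column heights now [5 9 10 6], max=10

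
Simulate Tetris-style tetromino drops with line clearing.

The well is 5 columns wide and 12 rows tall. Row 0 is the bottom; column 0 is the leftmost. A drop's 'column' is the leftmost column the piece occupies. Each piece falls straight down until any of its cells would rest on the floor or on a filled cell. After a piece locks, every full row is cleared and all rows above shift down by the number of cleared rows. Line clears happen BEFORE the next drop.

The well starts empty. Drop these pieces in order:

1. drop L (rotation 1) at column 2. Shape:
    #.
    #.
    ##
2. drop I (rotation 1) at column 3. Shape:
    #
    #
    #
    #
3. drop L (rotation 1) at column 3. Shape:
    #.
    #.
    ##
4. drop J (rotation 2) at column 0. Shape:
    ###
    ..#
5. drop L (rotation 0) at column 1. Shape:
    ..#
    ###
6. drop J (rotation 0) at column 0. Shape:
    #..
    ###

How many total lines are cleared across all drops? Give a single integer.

Drop 1: L rot1 at col 2 lands with bottom-row=0; cleared 0 line(s) (total 0); column heights now [0 0 3 1 0], max=3
Drop 2: I rot1 at col 3 lands with bottom-row=1; cleared 0 line(s) (total 0); column heights now [0 0 3 5 0], max=5
Drop 3: L rot1 at col 3 lands with bottom-row=5; cleared 0 line(s) (total 0); column heights now [0 0 3 8 6], max=8
Drop 4: J rot2 at col 0 lands with bottom-row=3; cleared 0 line(s) (total 0); column heights now [5 5 5 8 6], max=8
Drop 5: L rot0 at col 1 lands with bottom-row=8; cleared 0 line(s) (total 0); column heights now [5 9 9 10 6], max=10
Drop 6: J rot0 at col 0 lands with bottom-row=9; cleared 0 line(s) (total 0); column heights now [11 10 10 10 6], max=11

Answer: 0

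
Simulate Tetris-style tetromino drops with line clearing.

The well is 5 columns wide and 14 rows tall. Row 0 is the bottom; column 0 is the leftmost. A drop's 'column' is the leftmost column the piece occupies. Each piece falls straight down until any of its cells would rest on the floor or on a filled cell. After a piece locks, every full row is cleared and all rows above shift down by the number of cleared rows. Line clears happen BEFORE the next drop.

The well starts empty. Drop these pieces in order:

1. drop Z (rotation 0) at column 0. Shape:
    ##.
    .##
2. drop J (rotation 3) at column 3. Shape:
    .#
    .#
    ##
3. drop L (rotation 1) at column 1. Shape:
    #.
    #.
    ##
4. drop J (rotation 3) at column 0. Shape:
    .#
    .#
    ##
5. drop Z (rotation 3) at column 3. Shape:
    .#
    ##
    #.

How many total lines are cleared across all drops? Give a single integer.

Answer: 0

Derivation:
Drop 1: Z rot0 at col 0 lands with bottom-row=0; cleared 0 line(s) (total 0); column heights now [2 2 1 0 0], max=2
Drop 2: J rot3 at col 3 lands with bottom-row=0; cleared 0 line(s) (total 0); column heights now [2 2 1 1 3], max=3
Drop 3: L rot1 at col 1 lands with bottom-row=2; cleared 0 line(s) (total 0); column heights now [2 5 3 1 3], max=5
Drop 4: J rot3 at col 0 lands with bottom-row=5; cleared 0 line(s) (total 0); column heights now [6 8 3 1 3], max=8
Drop 5: Z rot3 at col 3 lands with bottom-row=2; cleared 0 line(s) (total 0); column heights now [6 8 3 4 5], max=8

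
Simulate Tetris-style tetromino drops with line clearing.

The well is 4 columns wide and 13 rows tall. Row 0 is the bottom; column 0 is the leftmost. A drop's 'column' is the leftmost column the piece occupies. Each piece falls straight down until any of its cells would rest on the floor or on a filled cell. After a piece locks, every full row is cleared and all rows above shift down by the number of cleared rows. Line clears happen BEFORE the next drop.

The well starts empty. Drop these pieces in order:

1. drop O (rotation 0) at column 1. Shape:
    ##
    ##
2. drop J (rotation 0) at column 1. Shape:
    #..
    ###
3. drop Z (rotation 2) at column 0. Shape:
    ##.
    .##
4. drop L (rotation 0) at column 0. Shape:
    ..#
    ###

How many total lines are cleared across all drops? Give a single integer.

Answer: 0

Derivation:
Drop 1: O rot0 at col 1 lands with bottom-row=0; cleared 0 line(s) (total 0); column heights now [0 2 2 0], max=2
Drop 2: J rot0 at col 1 lands with bottom-row=2; cleared 0 line(s) (total 0); column heights now [0 4 3 3], max=4
Drop 3: Z rot2 at col 0 lands with bottom-row=4; cleared 0 line(s) (total 0); column heights now [6 6 5 3], max=6
Drop 4: L rot0 at col 0 lands with bottom-row=6; cleared 0 line(s) (total 0); column heights now [7 7 8 3], max=8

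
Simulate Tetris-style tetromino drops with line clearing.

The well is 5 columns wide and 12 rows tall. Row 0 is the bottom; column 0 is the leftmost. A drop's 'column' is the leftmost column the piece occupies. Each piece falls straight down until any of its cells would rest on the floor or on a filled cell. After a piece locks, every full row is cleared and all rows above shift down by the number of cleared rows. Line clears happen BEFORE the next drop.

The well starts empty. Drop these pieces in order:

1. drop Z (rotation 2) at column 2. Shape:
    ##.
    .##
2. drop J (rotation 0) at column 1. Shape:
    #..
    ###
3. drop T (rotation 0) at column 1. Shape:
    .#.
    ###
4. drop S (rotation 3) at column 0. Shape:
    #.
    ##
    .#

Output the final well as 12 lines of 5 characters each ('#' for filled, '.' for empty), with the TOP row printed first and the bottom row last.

Answer: .....
.....
.....
.....
#....
##...
.##..
.###.
.#...
.###.
..##.
...##

Derivation:
Drop 1: Z rot2 at col 2 lands with bottom-row=0; cleared 0 line(s) (total 0); column heights now [0 0 2 2 1], max=2
Drop 2: J rot0 at col 1 lands with bottom-row=2; cleared 0 line(s) (total 0); column heights now [0 4 3 3 1], max=4
Drop 3: T rot0 at col 1 lands with bottom-row=4; cleared 0 line(s) (total 0); column heights now [0 5 6 5 1], max=6
Drop 4: S rot3 at col 0 lands with bottom-row=5; cleared 0 line(s) (total 0); column heights now [8 7 6 5 1], max=8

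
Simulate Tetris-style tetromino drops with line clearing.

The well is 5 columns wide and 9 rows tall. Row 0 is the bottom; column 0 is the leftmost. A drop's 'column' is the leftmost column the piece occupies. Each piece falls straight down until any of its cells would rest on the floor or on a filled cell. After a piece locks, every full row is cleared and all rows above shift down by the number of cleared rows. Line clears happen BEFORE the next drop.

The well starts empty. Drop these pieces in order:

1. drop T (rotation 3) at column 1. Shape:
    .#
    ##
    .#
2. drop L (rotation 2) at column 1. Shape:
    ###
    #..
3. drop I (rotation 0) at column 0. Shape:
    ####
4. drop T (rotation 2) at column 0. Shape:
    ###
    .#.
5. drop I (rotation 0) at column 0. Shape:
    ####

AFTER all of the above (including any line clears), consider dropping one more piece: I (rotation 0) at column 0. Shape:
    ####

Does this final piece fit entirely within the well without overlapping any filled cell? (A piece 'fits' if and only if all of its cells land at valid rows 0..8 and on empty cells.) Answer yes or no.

Drop 1: T rot3 at col 1 lands with bottom-row=0; cleared 0 line(s) (total 0); column heights now [0 2 3 0 0], max=3
Drop 2: L rot2 at col 1 lands with bottom-row=2; cleared 0 line(s) (total 0); column heights now [0 4 4 4 0], max=4
Drop 3: I rot0 at col 0 lands with bottom-row=4; cleared 0 line(s) (total 0); column heights now [5 5 5 5 0], max=5
Drop 4: T rot2 at col 0 lands with bottom-row=5; cleared 0 line(s) (total 0); column heights now [7 7 7 5 0], max=7
Drop 5: I rot0 at col 0 lands with bottom-row=7; cleared 0 line(s) (total 0); column heights now [8 8 8 8 0], max=8
Test piece I rot0 at col 0 (width 4): heights before test = [8 8 8 8 0]; fits = True

Answer: yes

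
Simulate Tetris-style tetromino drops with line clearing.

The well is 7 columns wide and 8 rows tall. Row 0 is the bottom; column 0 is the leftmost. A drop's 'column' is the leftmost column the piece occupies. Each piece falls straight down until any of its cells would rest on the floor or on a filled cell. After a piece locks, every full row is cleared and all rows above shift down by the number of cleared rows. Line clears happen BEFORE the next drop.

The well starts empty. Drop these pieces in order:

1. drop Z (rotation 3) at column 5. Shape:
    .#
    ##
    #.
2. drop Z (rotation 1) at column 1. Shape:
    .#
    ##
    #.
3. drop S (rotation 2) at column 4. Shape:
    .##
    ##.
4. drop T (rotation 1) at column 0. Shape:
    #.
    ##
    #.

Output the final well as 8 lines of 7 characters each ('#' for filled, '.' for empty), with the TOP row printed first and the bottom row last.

Drop 1: Z rot3 at col 5 lands with bottom-row=0; cleared 0 line(s) (total 0); column heights now [0 0 0 0 0 2 3], max=3
Drop 2: Z rot1 at col 1 lands with bottom-row=0; cleared 0 line(s) (total 0); column heights now [0 2 3 0 0 2 3], max=3
Drop 3: S rot2 at col 4 lands with bottom-row=2; cleared 0 line(s) (total 0); column heights now [0 2 3 0 3 4 4], max=4
Drop 4: T rot1 at col 0 lands with bottom-row=1; cleared 0 line(s) (total 0); column heights now [4 3 3 0 3 4 4], max=4

Answer: .......
.......
.......
.......
#....##
###.###
###..##
.#...#.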